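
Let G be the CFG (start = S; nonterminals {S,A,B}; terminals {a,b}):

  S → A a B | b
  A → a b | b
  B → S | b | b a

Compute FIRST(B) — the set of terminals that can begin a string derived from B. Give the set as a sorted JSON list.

FIRST iteration:
pass 1:
  A via A→a b: +{a}
  A via A→b: +{b}
  B via B→b: +{b}
  S via S→A a B: +{a,b}
  S: {a,b}  A: {a,b}  B: {b}
pass 2:
  B via B→S: +{a}
  S: {a,b}  A: {a,b}  B: {a,b}
pass 3: (no change)
  S: {a,b}  A: {a,b}  B: {a,b}

FIRST(B) = ["a", "b"]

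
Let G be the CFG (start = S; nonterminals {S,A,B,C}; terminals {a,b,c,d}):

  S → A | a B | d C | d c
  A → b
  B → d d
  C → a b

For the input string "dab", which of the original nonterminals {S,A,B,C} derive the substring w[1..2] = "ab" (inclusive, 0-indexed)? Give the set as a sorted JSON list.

Convert to CNF:
  S -> T0 C | T0 T3 | T1 B | b
  A -> b
  B -> T0 T0
  C -> T1 T2
  T0 -> d
  T1 -> a
  T2 -> b
  T3 -> c

Fill CYK table bottom-up, restricted to cells inside w[1..2]:
  cell(1,1) a: {T1}  orig:{}
  cell(2,2) b: {A,S,T2}  orig:{A,S}
  cell(1,2) ab: {C}

Original NTs in T[1,2] deriving "ab": ["C"]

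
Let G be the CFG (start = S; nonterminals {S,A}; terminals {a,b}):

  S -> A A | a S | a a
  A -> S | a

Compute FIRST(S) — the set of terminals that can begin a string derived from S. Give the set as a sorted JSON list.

FIRST iteration:
pass 1:
  A via A→a: +{a}
  S via S→A A: +{a}
  S: {a}  A: {a}
pass 2: (no change)
  S: {a}  A: {a}

FIRST(S) = ["a"]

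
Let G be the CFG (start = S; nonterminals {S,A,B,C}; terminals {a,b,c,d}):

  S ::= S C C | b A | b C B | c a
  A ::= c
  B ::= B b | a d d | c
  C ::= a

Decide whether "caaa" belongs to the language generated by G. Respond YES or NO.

Convert to CNF:
  S -> S X5 | T0 A | T0 X6 | T3 T1
  A -> c
  B -> B T0 | T1 X4 | c
  C -> a
  T0 -> b
  T1 -> a
  T2 -> d
  T3 -> c
  X4 -> T2 T2
  X5 -> C C
  X6 -> C B

CYK table (by increasing span):
  [0..0]={A,B,T3}  "c"  orig:{A,B}
  [1..1]={C,T1}  "a"  orig:{C}
  [2..2]={C,T1}  "a"  orig:{C}
  [3..3]={C,T1}  "a"  orig:{C}
  [0..1]={S}  "ca"
  [1..2]={X5}  "aa"  orig:{}
  [2..3]={X5}  "aa"  orig:{}
  [0..2]=∅  "caa"
  [1..3]=∅  "aaa"
  [0..3]={S}  "caaa"

S ∈ T[0,3] ⇒ YES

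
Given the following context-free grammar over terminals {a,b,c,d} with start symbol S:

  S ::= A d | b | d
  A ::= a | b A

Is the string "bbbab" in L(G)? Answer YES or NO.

Convert to CNF:
  S -> A T1 | b | d
  A -> T0 A | a
  T0 -> b
  T1 -> d

Fill CYK table bottom-up:
  cell(0,0) b: {S,T0}  orig:{S}
  cell(1,1) b: {S,T0}  orig:{S}
  cell(2,2) b: {S,T0}  orig:{S}
  cell(3,3) a: {A}
  cell(4,4) b: {S,T0}  orig:{S}
  cell(0,1) bb: ∅
  cell(1,2) bb: ∅
  cell(2,3) ba: {A}
  cell(3,4) ab: ∅
  cell(0,2) bbb: ∅
  cell(1,3) bba: {A}
  cell(2,4) bab: ∅
  cell(0,3) bbba: {A}
  cell(1,4) bbab: ∅
  cell(0,4) bbbab: ∅

S ∉ T[0,4] ⇒ NO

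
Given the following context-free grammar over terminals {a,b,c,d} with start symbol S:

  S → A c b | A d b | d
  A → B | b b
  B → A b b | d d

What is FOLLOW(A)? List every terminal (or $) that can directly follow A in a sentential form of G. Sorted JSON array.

Compute FIRST by fixpoint:
iter 1:
  A via A→b b: +{b}
  B via B→A b b: +{b}
  B via B→d d: +{d}
  S via S→A c b: +{b}
  S via S→d: +{d}
  FIRST(S)={b,d}  FIRST(A)={b}  FIRST(B)={b,d}
iter 2:
  A via A→B: +{d}
  FIRST(S)={b,d}  FIRST(A)={b,d}  FIRST(B)={b,d}
iter 3: (stable)
  FIRST(S)={b,d}  FIRST(A)={b,d}  FIRST(B)={b,d}

FOLLOW iteration:
initialize: $ ∈ FOLLOW(S)
round 1:
  B→A b b: FOLLOW(A) ⊇ FIRST(b) = {b}; new: +{b}
  S→A c b: FOLLOW(A) ⊇ FIRST(c) = {c}; new: +{c}
  S→A d b: FOLLOW(A) ⊇ FIRST(d) = {d}; new: +{d}
  FOLLOW(S)={$}  FOLLOW(A)={b,c,d}  FOLLOW(B)={}
round 2:
  A→B: FOLLOW(B) ⊇ FOLLOW(A) ⊇ {b,c,d}; new: +{b,c,d}
  FOLLOW(S)={$}  FOLLOW(A)={b,c,d}  FOLLOW(B)={b,c,d}
round 3: (no change)
  FOLLOW(S)={$}  FOLLOW(A)={b,c,d}  FOLLOW(B)={b,c,d}

FOLLOW(A) = ["b", "c", "d"]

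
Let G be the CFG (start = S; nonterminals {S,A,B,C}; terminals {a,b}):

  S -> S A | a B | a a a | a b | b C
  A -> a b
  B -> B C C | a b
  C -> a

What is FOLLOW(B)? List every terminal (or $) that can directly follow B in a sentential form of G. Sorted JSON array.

FIRST sets, iterate to fixpoint:
pass 1:
  A via A→a b: +{a}
  B via B→a b: +{a}
  C via C→a: +{a}
  S via S→a B: +{a}
  S via S→b C: +{b}
  S: {a,b}  A: {a}  B: {a}  C: {a}
pass 2: — fixpoint
  S: {a,b}  A: {a}  B: {a}  C: {a}

FOLLOW sets:
initialize: $ ∈ FOLLOW(S)
round 1:
  B→B C C: FOLLOW(B) ⊇ FIRST(C) = {a}; new: +{a}
  B→B C C: FOLLOW(C) ⊇ FIRST(C) = {a}; new: +{a}
  S→S A: FOLLOW(S) ⊇ FIRST(A) = {a}; new: +{a}
  S→S A: FOLLOW(A) ⊇ FOLLOW(S) ⊇ {$,a}; new: +{$,a}
  S→a B: FOLLOW(B) ⊇ FOLLOW(S) ⊇ {$,a}; new: +{$}
  S→b C: FOLLOW(C) ⊇ FOLLOW(S) ⊇ {$,a}; new: +{$}
  S: {$,a}  A: {$,a}  B: {$,a}  C: {$,a}
round 2: (stable)
  S: {$,a}  A: {$,a}  B: {$,a}  C: {$,a}

FOLLOW(B) = ["$", "a"]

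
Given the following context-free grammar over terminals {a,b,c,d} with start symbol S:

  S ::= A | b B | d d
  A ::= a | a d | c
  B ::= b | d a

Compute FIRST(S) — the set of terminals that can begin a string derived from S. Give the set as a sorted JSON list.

Compute FIRST by fixpoint:
[1]
  A via A→a: +{a}
  A via A→c: +{c}
  B via B→b: +{b}
  B via B→d a: +{d}
  S via S→A: +{a,c}
  S via S→b B: +{b}
  S via S→d d: +{d}
  FIRST[S]={a,b,c,d}  FIRST[A]={a,c}  FIRST[B]={b,d}
[2] done
  FIRST[S]={a,b,c,d}  FIRST[A]={a,c}  FIRST[B]={b,d}

FIRST(S) = ["a", "b", "c", "d"]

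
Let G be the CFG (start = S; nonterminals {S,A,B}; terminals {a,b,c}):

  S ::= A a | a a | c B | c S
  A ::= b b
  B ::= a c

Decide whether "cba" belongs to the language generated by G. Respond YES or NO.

Convert to CNF:
  S -> A T1 | T1 T1 | T2 B | T2 S
  A -> T0 T0
  B -> T1 T2
  T0 -> b
  T1 -> a
  T2 -> c

CYK table (by increasing span):
  [0..0]={T2}  "c"  orig:{}
  [1..1]={T0}  "b"  orig:{}
  [2..2]={T1}  "a"  orig:{}
  [0..1]=∅  "cb"
  [1..2]=∅  "ba"
  [0..2]=∅  "cba"

S ∉ T[0,2] ⇒ NO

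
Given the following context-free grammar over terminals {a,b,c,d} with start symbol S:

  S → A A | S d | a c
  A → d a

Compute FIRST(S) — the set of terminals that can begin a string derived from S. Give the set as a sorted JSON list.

FIRST iteration:
iter 1:
  A via A→d a: +{d}
  S via S→A A: +{d}
  S via S→a c: +{a}
  FIRST[S]={a,d}  FIRST[A]={d}
iter 2: (no change)
  FIRST[S]={a,d}  FIRST[A]={d}

FIRST(S) = ["a", "d"]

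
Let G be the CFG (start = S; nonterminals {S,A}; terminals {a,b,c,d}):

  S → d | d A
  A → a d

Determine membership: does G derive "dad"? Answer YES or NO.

CNF form of G:
  S -> T1 A | d
  A -> T0 T1
  T0 -> a
  T1 -> d

CYK table (by increasing span):
  T[0,0] 'd' = {S,T1}  orig:{S}
  T[1,1] 'a' = {T0}  orig:{}
  T[2,2] 'd' = {S,T1}  orig:{S}
  T[0,1] 'da' = ∅
  T[1,2] 'ad' = {A}
  T[0,2] 'dad' = {S}

S ∈ T[0,2] ⇒ YES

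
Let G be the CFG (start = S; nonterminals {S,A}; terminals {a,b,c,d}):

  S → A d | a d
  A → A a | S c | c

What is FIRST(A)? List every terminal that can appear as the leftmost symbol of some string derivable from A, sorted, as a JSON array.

FIRST iteration:
pass 1:
  A via A→c: +{c}
  S via S→A d: +{c}
  S via S→a d: +{a}
  S: {a,c}  A: {c}
pass 2:
  A via A→S c: +{a}
  S: {a,c}  A: {a,c}
pass 3: done
  S: {a,c}  A: {a,c}

FIRST(A) = ["a", "c"]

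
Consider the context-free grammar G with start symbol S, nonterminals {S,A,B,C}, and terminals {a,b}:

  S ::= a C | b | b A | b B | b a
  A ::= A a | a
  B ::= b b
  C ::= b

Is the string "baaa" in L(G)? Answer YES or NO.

CNF form of G:
  S -> T0 C | T1 A | T1 B | T1 T0 | b
  A -> A T0 | a
  B -> T1 T1
  C -> b
  T0 -> a
  T1 -> b

Fill CYK table bottom-up:
  cell(0,0) b: {C,S,T1}  orig:{C,S}
  cell(1,1) a: {A,T0}  orig:{A}
  cell(2,2) a: {A,T0}  orig:{A}
  cell(3,3) a: {A,T0}  orig:{A}
  cell(0,1) ba: {S}
  cell(1,2) aa: {A}
  cell(2,3) aa: {A}
  cell(0,2) baa: {S}
  cell(1,3) aaa: {A}
  cell(0,3) baaa: {S}

S ∈ T[0,3] ⇒ YES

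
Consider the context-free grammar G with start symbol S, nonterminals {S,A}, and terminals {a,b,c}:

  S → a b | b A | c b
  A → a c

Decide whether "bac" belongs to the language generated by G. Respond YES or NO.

Convert to CNF:
  S -> T0 T2 | T1 T2 | T2 A
  A -> T0 T1
  T0 -> a
  T1 -> c
  T2 -> b

CYK table (by increasing span):
  [0..0]={T2}  "b"  orig:{}
  [1..1]={T0}  "a"  orig:{}
  [2..2]={T1}  "c"  orig:{}
  [0..1]=∅  "ba"
  [1..2]={A}  "ac"
  [0..2]={S}  "bac"

S ∈ T[0,2] ⇒ YES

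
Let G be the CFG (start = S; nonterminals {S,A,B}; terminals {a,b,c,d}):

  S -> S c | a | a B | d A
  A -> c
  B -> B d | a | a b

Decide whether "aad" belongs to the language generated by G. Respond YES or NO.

Convert to CNF:
  S -> S T3 | T0 A | T1 B | a
  A -> c
  B -> B T0 | T1 T2 | a
  T0 -> d
  T1 -> a
  T2 -> b
  T3 -> c

CYK table (by increasing span):
  cell(0,0) a: {B,S,T1}  orig:{B,S}
  cell(1,1) a: {B,S,T1}  orig:{B,S}
  cell(2,2) d: {T0}  orig:{}
  cell(0,1) aa: {S}
  cell(1,2) ad: {B}
  cell(0,2) aad: {S}

S ∈ T[0,2] ⇒ YES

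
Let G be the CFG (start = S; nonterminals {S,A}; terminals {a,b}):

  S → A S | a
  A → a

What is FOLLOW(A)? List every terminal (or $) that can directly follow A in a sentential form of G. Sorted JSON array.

FIRST sets, iterate to fixpoint:
round 1:
  A via A→a: +{a}
  S via S→A S: +{a}
  S: {a}  A: {a}
round 2: (no change)
  S: {a}  A: {a}

Compute FOLLOW by fixpoint:
seed FOLLOW(S) with $
[1]
  S→A S: FOLLOW(A) ⊇ FIRST(S) = {a}; new: +{a}
  S: {$}  A: {a}
[2] (no change)
  S: {$}  A: {a}

FOLLOW(A) = ["a"]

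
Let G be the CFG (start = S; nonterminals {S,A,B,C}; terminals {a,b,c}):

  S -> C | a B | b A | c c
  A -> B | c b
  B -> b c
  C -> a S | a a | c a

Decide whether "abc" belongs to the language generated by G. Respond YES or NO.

CNF form of G:
  S -> T0 A | T1 T1 | T1 T2 | T2 B | T2 S | T2 T2
  A -> T0 T1 | T1 T0
  B -> T0 T1
  C -> T1 T2 | T2 S | T2 T2
  T0 -> b
  T1 -> c
  T2 -> a

CYK table (by increasing span):
  [0..0]={T2}  "a"  orig:{}
  [1..1]={T0}  "b"  orig:{}
  [2..2]={T1}  "c"  orig:{}
  [0..1]=∅  "ab"
  [1..2]={A,B}  "bc"
  [0..2]={S}  "abc"

S ∈ T[0,2] ⇒ YES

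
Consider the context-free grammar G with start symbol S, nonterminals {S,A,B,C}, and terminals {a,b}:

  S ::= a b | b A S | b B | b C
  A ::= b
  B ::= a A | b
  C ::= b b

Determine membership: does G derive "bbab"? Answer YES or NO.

Convert to CNF:
  S -> T0 T1 | T1 B | T1 C | T1 X2
  A -> b
  B -> T0 A | b
  C -> T1 T1
  T0 -> a
  T1 -> b
  X2 -> A S

CYK fill:
  [0..0]={A,B,T1}  "b"  orig:{A,B}
  [1..1]={A,B,T1}  "b"  orig:{A,B}
  [2..2]={T0}  "a"  orig:{}
  [3..3]={A,B,T1}  "b"  orig:{A,B}
  [0..1]={C,S}  "bb"
  [1..2]=∅  "ba"
  [2..3]={B,S}  "ab"
  [0..2]=∅  "bba"
  [1..3]={S,X2}  "bab"  orig:{S}
  [0..3]={S,X2}  "bbab"  orig:{S}

S ∈ T[0,3] ⇒ YES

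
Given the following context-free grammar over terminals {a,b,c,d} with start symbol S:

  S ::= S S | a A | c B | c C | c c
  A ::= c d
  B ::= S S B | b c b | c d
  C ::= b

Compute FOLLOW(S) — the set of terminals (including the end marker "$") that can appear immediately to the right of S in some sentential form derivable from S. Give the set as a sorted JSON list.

FIRST sets, iterate to fixpoint:
[1]
  A via A→c d: +{c}
  B via B→b c b: +{b}
  B via B→c d: +{c}
  C via C→b: +{b}
  S via S→a A: +{a}
  S via S→c B: +{c}
  FIRST(S)={a,c}  FIRST(A)={c}  FIRST(B)={b,c}  FIRST(C)={b}
[2]
  B via B→S S B: +{a}
  FIRST(S)={a,c}  FIRST(A)={c}  FIRST(B)={a,b,c}  FIRST(C)={b}
[3] (stable)
  FIRST(S)={a,c}  FIRST(A)={c}  FIRST(B)={a,b,c}  FIRST(C)={b}

FOLLOW iteration:
FOLLOW(S) := {$}
pass 1:
  B→S S B: FOLLOW(S) ⊇ FIRST(S) = {a,c}; new: +{a,c}
  B→S S B: FOLLOW(S) ⊇ FIRST(B) = {a,b,c}; new: +{b}
  S→a A: FOLLOW(A) ⊇ FOLLOW(S) ⊇ {$,a,b,c}; new: +{$,a,b,c}
  S→c B: FOLLOW(B) ⊇ FOLLOW(S) ⊇ {$,a,b,c}; new: +{$,a,b,c}
  S→c C: FOLLOW(C) ⊇ FOLLOW(S) ⊇ {$,a,b,c}; new: +{$,a,b,c}
  FOLLOW(S)={$,a,b,c}  FOLLOW(A)={$,a,b,c}  FOLLOW(B)={$,a,b,c}  FOLLOW(C)={$,a,b,c}
pass 2: (no change)
  FOLLOW(S)={$,a,b,c}  FOLLOW(A)={$,a,b,c}  FOLLOW(B)={$,a,b,c}  FOLLOW(C)={$,a,b,c}

FOLLOW(S) = ["$", "a", "b", "c"]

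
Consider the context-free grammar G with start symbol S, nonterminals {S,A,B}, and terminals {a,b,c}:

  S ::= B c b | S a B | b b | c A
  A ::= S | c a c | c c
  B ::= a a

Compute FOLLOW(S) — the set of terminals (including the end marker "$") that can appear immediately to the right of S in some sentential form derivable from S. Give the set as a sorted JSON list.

Compute FIRST by fixpoint:
pass 1:
  A via A→c a c: +{c}
  B via B→a a: +{a}
  S via S→B c b: +{a}
  S via S→b b: +{b}
  S via S→c A: +{c}
  FIRST[S]={a,b,c}  FIRST[A]={c}  FIRST[B]={a}
pass 2:
  A via A→S: +{a,b}
  FIRST[S]={a,b,c}  FIRST[A]={a,b,c}  FIRST[B]={a}
pass 3: (no change)
  FIRST[S]={a,b,c}  FIRST[A]={a,b,c}  FIRST[B]={a}

Compute FOLLOW by fixpoint:
seed FOLLOW(S) with $
iter 1:
  S→B c b: FOLLOW(B) ⊇ FIRST(c) = {c}; new: +{c}
  S→S a B: FOLLOW(S) ⊇ FIRST(a) = {a}; new: +{a}
  S→S a B: FOLLOW(B) ⊇ FOLLOW(S) ⊇ {$,a}; new: +{$,a}
  S→c A: FOLLOW(A) ⊇ FOLLOW(S) ⊇ {$,a}; new: +{$,a}
  S: {$,a}  A: {$,a}  B: {$,a,c}
iter 2: (stable)
  S: {$,a}  A: {$,a}  B: {$,a,c}

FOLLOW(S) = ["$", "a"]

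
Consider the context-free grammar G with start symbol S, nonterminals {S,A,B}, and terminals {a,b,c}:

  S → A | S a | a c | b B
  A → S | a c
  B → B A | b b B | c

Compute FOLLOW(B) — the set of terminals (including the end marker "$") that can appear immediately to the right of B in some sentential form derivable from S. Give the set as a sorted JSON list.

Compute FIRST by fixpoint:
pass 1:
  A via A→a c: +{a}
  B via B→b b B: +{b}
  B via B→c: +{c}
  S via S→A: +{a}
  S via S→b B: +{b}
  FIRST[S]={a,b}  FIRST[A]={a}  FIRST[B]={b,c}
pass 2:
  A via A→S: +{b}
  FIRST[S]={a,b}  FIRST[A]={a,b}  FIRST[B]={b,c}
pass 3: (no change)
  FIRST[S]={a,b}  FIRST[A]={a,b}  FIRST[B]={b,c}

Compute FOLLOW by fixpoint:
FOLLOW(S) := {$}
pass 1:
  B→B A: FOLLOW(B) ⊇ FIRST(A) = {a,b}; new: +{a,b}
  B→B A: FOLLOW(A) ⊇ FOLLOW(B) ⊇ {a,b}; new: +{a,b}
  S→A: FOLLOW(A) ⊇ FOLLOW(S) ⊇ {$}; new: +{$}
  S→S a: FOLLOW(S) ⊇ FIRST(a) = {a}; new: +{a}
  S→b B: FOLLOW(B) ⊇ FOLLOW(S) ⊇ {$,a}; new: +{$}
  FOLLOW(S)={$,a}  FOLLOW(A)={$,a,b}  FOLLOW(B)={$,a,b}
pass 2:
  A→S: FOLLOW(S) ⊇ FOLLOW(A) ⊇ {$,a,b}; new: +{b}
  FOLLOW(S)={$,a,b}  FOLLOW(A)={$,a,b}  FOLLOW(B)={$,a,b}
pass 3: — fixpoint
  FOLLOW(S)={$,a,b}  FOLLOW(A)={$,a,b}  FOLLOW(B)={$,a,b}

FOLLOW(B) = ["$", "a", "b"]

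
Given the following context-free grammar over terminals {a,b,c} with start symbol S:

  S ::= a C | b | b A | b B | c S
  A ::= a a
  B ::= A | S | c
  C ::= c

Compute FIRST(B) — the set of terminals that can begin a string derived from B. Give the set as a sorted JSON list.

FIRST iteration:
round 1:
  A via A→a a: +{a}
  B via B→A: +{a}
  B via B→c: +{c}
  C via C→c: +{c}
  S via S→a C: +{a}
  S via S→b: +{b}
  S via S→c S: +{c}
  FIRST(S)={a,b,c}  FIRST(A)={a}  FIRST(B)={a,c}  FIRST(C)={c}
round 2:
  B via B→S: +{b}
  FIRST(S)={a,b,c}  FIRST(A)={a}  FIRST(B)={a,b,c}  FIRST(C)={c}
round 3: — fixpoint
  FIRST(S)={a,b,c}  FIRST(A)={a}  FIRST(B)={a,b,c}  FIRST(C)={c}

FIRST(B) = ["a", "b", "c"]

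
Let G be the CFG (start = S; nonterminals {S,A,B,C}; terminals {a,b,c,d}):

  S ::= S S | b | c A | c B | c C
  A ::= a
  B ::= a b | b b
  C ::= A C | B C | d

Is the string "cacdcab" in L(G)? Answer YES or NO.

CNF form of G:
  S -> S S | T2 A | T2 B | T2 C | b
  A -> a
  B -> T0 T1 | T1 T1
  C -> A C | B C | d
  T0 -> a
  T1 -> b
  T2 -> c

Fill CYK table bottom-up:
  [0..0]={T2}  "c"  orig:{}
  [1..1]={A,T0}  "a"  orig:{A}
  [2..2]={T2}  "c"  orig:{}
  [3..3]={C}  "d"
  [4..4]={T2}  "c"  orig:{}
  [5..5]={A,T0}  "a"  orig:{A}
  [6..6]={S,T1}  "b"  orig:{S}
  [0..1]={S}  "ca"
  [1..2]=∅  "ac"
  [2..3]={S}  "cd"
  [3..4]=∅  "dc"
  [4..5]={S}  "ca"
  [5..6]={B}  "ab"
  [0..2]=∅  "cac"
  [1..3]=∅  "acd"
  [2..4]=∅  "cdc"
  [3..5]=∅  "dca"
  [4..6]={S}  "cab"
  [0..3]={S}  "cacd"
  [1..4]=∅  "acdc"
  [2..5]={S}  "cdca"
  [3..6]=∅  "dcab"
  [0..4]=∅  "cacdc"
  [1..5]=∅  "acdca"
  [2..6]={S}  "cdcab"
  [0..5]={S}  "cacdca"
  [1..6]=∅  "acdcab"
  [0..6]={S}  "cacdcab"

S ∈ T[0,6] ⇒ YES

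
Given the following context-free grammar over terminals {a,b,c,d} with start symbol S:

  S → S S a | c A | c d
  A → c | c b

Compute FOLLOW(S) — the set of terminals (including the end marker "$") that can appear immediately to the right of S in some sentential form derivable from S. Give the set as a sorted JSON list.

FIRST iteration:
[1]
  A via A→c: +{c}
  S via S→c A: +{c}
  FIRST[S]={c}  FIRST[A]={c}
[2] (no change)
  FIRST[S]={c}  FIRST[A]={c}

Compute FOLLOW by fixpoint:
initialize: $ ∈ FOLLOW(S)
round 1:
  S→S S a: FOLLOW(S) ⊇ FIRST(S) = {c}; new: +{c}
  S→S S a: FOLLOW(S) ⊇ FIRST(a) = {a}; new: +{a}
  S→c A: FOLLOW(A) ⊇ FOLLOW(S) ⊇ {$,a,c}; new: +{$,a,c}
  FOLLOW[S]={$,a,c}  FOLLOW[A]={$,a,c}
round 2: done
  FOLLOW[S]={$,a,c}  FOLLOW[A]={$,a,c}

FOLLOW(S) = ["$", "a", "c"]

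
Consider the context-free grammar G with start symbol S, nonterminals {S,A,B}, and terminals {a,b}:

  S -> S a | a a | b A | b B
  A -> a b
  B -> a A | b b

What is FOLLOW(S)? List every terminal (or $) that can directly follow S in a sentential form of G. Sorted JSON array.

Compute FIRST by fixpoint:
[1]
  A via A→a b: +{a}
  B via B→a A: +{a}
  B via B→b b: +{b}
  S via S→a a: +{a}
  S via S→b A: +{b}
  S: {a,b}  A: {a}  B: {a,b}
[2] (no change)
  S: {a,b}  A: {a}  B: {a,b}

FOLLOW sets:
initialize: $ ∈ FOLLOW(S)
pass 1:
  S→S a: FOLLOW(S) ⊇ FIRST(a) = {a}; new: +{a}
  S→b A: FOLLOW(A) ⊇ FOLLOW(S) ⊇ {$,a}; new: +{$,a}
  S→b B: FOLLOW(B) ⊇ FOLLOW(S) ⊇ {$,a}; new: +{$,a}
  FOLLOW[S]={$,a}  FOLLOW[A]={$,a}  FOLLOW[B]={$,a}
pass 2: done
  FOLLOW[S]={$,a}  FOLLOW[A]={$,a}  FOLLOW[B]={$,a}

FOLLOW(S) = ["$", "a"]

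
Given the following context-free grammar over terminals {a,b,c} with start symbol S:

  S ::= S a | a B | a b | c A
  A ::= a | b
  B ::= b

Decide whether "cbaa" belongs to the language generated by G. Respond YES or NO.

Convert to CNF:
  S -> S T0 | T0 B | T0 T1 | T2 A
  A -> a | b
  B -> b
  T0 -> a
  T1 -> b
  T2 -> c

Fill CYK table bottom-up:
  cell(0,0) c: {T2}  orig:{}
  cell(1,1) b: {A,B,T1}  orig:{A,B}
  cell(2,2) a: {A,T0}  orig:{A}
  cell(3,3) a: {A,T0}  orig:{A}
  cell(0,1) cb: {S}
  cell(1,2) ba: ∅
  cell(2,3) aa: ∅
  cell(0,2) cba: {S}
  cell(1,3) baa: ∅
  cell(0,3) cbaa: {S}

S ∈ T[0,3] ⇒ YES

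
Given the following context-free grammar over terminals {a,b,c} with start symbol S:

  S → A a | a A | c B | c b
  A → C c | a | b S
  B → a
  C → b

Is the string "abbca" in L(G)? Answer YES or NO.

CNF form of G:
  S -> A T2 | T0 B | T0 T1 | T2 A
  A -> C T0 | T1 S | a
  B -> a
  C -> b
  T0 -> c
  T1 -> b
  T2 -> a

CYK fill:
  T[0,0] 'a' = {A,B,T2}  orig:{A,B}
  T[1,1] 'b' = {C,T1}  orig:{C}
  T[2,2] 'b' = {C,T1}  orig:{C}
  T[3,3] 'c' = {T0}  orig:{}
  T[4,4] 'a' = {A,B,T2}  orig:{A,B}
  T[0,1] 'ab' = ∅
  T[1,2] 'bb' = ∅
  T[2,3] 'bc' = {A}
  T[3,4] 'ca' = {S}
  T[0,2] 'abb' = ∅
  T[1,3] 'bbc' = ∅
  T[2,4] 'bca' = {A,S}
  T[0,3] 'abbc' = ∅
  T[1,4] 'bbca' = {A}
  T[0,4] 'abbca' = {S}

S ∈ T[0,4] ⇒ YES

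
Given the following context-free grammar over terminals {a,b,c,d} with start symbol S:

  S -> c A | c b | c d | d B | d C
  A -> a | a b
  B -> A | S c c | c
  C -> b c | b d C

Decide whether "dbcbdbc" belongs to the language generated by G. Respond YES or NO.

CNF form of G:
  S -> T2 A | T2 T1 | T2 T3 | T3 B | T3 C
  A -> T0 T1 | a
  B -> S X4 | T0 T1 | a | c
  C -> T1 T2 | T1 X5
  T0 -> a
  T1 -> b
  T2 -> c
  T3 -> d
  X4 -> T2 T2
  X5 -> T3 C

CYK fill:
  T[0,0] 'd' = {T3}  orig:{}
  T[1,1] 'b' = {T1}  orig:{}
  T[2,2] 'c' = {B,T2}  orig:{B}
  T[3,3] 'b' = {T1}  orig:{}
  T[4,4] 'd' = {T3}  orig:{}
  T[5,5] 'b' = {T1}  orig:{}
  T[6,6] 'c' = {B,T2}  orig:{B}
  T[0,1] 'db' = ∅
  T[1,2] 'bc' = {C}
  T[2,3] 'cb' = {S}
  T[3,4] 'bd' = ∅
  T[4,5] 'db' = ∅
  T[5,6] 'bc' = {C}
  T[0,2] 'dbc' = {S,X5}  orig:{S}
  T[1,3] 'bcb' = ∅
  T[2,4] 'cbd' = ∅
  T[3,5] 'bdb' = ∅
  T[4,6] 'dbc' = {S,X5}  orig:{S}
  T[0,3] 'dbcb' = ∅
  T[1,4] 'bcbd' = ∅
  T[2,5] 'cbdb' = ∅
  T[3,6] 'bdbc' = {C}
  T[0,4] 'dbcbd' = ∅
  T[1,5] 'bcbdb' = ∅
  T[2,6] 'cbdbc' = ∅
  T[0,5] 'dbcbdb' = ∅
  T[1,6] 'bcbdbc' = ∅
  T[0,6] 'dbcbdbc' = ∅

S ∉ T[0,6] ⇒ NO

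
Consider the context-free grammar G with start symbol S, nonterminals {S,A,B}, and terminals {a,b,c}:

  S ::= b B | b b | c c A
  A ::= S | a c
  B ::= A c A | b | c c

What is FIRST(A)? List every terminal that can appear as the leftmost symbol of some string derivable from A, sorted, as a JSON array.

Compute FIRST by fixpoint:
[1]
  A via A→a c: +{a}
  B via B→A c A: +{a}
  B via B→b: +{b}
  B via B→c c: +{c}
  S via S→b B: +{b}
  S via S→c c A: +{c}
  S: {b,c}  A: {a}  B: {a,b,c}
[2]
  A via A→S: +{b,c}
  S: {b,c}  A: {a,b,c}  B: {a,b,c}
[3] (no change)
  S: {b,c}  A: {a,b,c}  B: {a,b,c}

FIRST(A) = ["a", "b", "c"]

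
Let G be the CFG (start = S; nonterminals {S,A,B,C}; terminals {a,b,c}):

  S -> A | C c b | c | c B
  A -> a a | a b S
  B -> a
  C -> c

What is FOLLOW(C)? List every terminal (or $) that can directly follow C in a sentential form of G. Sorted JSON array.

FIRST iteration:
[1]
  A via A→a a: +{a}
  B via B→a: +{a}
  C via C→c: +{c}
  S via S→A: +{a}
  S via S→C c b: +{c}
  FIRST(S)={a,c}  FIRST(A)={a}  FIRST(B)={a}  FIRST(C)={c}
[2] done
  FIRST(S)={a,c}  FIRST(A)={a}  FIRST(B)={a}  FIRST(C)={c}

FOLLOW sets:
seed FOLLOW(S) with $
pass 1:
  S→A: FOLLOW(A) ⊇ FOLLOW(S) ⊇ {$}; new: +{$}
  S→C c b: FOLLOW(C) ⊇ FIRST(c) = {c}; new: +{c}
  S→c B: FOLLOW(B) ⊇ FOLLOW(S) ⊇ {$}; new: +{$}
  FOLLOW(S)={$}  FOLLOW(A)={$}  FOLLOW(B)={$}  FOLLOW(C)={c}
pass 2: (stable)
  FOLLOW(S)={$}  FOLLOW(A)={$}  FOLLOW(B)={$}  FOLLOW(C)={c}

FOLLOW(C) = ["c"]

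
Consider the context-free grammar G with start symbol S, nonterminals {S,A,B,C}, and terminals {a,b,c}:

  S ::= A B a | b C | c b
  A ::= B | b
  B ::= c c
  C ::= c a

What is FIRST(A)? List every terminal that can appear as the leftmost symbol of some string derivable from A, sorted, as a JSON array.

FIRST iteration:
pass 1:
  A via A→b: +{b}
  B via B→c c: +{c}
  C via C→c a: +{c}
  S via S→A B a: +{b}
  S via S→c b: +{c}
  FIRST[S]={b,c}  FIRST[A]={b}  FIRST[B]={c}  FIRST[C]={c}
pass 2:
  A via A→B: +{c}
  FIRST[S]={b,c}  FIRST[A]={b,c}  FIRST[B]={c}  FIRST[C]={c}
pass 3: (stable)
  FIRST[S]={b,c}  FIRST[A]={b,c}  FIRST[B]={c}  FIRST[C]={c}

FIRST(A) = ["b", "c"]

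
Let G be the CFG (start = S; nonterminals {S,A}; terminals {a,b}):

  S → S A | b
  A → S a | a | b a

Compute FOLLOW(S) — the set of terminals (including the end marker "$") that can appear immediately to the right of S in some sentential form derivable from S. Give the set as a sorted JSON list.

FIRST sets, iterate to fixpoint:
iter 1:
  A via A→a: +{a}
  A via A→b a: +{b}
  S via S→b: +{b}
  S: {b}  A: {a,b}
iter 2: (stable)
  S: {b}  A: {a,b}

FOLLOW sets:
seed FOLLOW(S) with $
pass 1:
  A→S a: FOLLOW(S) ⊇ FIRST(a) = {a}; new: +{a}
  S→S A: FOLLOW(S) ⊇ FIRST(A) = {a,b}; new: +{b}
  S→S A: FOLLOW(A) ⊇ FOLLOW(S) ⊇ {$,a,b}; new: +{$,a,b}
  S: {$,a,b}  A: {$,a,b}
pass 2: done
  S: {$,a,b}  A: {$,a,b}

FOLLOW(S) = ["$", "a", "b"]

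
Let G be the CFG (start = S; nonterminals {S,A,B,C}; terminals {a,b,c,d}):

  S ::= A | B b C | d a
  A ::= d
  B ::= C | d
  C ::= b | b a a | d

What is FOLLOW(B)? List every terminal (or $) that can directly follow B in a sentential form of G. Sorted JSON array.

FIRST iteration:
[1]
  A via A→d: +{d}
  B via B→d: +{d}
  C via C→b: +{b}
  C via C→d: +{d}
  S via S→A: +{d}
  FIRST(S)={d}  FIRST(A)={d}  FIRST(B)={d}  FIRST(C)={b,d}
[2]
  B via B→C: +{b}
  S via S→B b C: +{b}
  FIRST(S)={b,d}  FIRST(A)={d}  FIRST(B)={b,d}  FIRST(C)={b,d}
[3] — fixpoint
  FIRST(S)={b,d}  FIRST(A)={d}  FIRST(B)={b,d}  FIRST(C)={b,d}

FOLLOW iteration:
FOLLOW(S) := {$}
pass 1:
  S→A: FOLLOW(A) ⊇ FOLLOW(S) ⊇ {$}; new: +{$}
  S→B b C: FOLLOW(B) ⊇ FIRST(b) = {b}; new: +{b}
  S→B b C: FOLLOW(C) ⊇ FOLLOW(S) ⊇ {$}; new: +{$}
  FOLLOW(S)={$}  FOLLOW(A)={$}  FOLLOW(B)={b}  FOLLOW(C)={$}
pass 2:
  B→C: FOLLOW(C) ⊇ FOLLOW(B) ⊇ {b}; new: +{b}
  FOLLOW(S)={$}  FOLLOW(A)={$}  FOLLOW(B)={b}  FOLLOW(C)={$,b}
pass 3: (stable)
  FOLLOW(S)={$}  FOLLOW(A)={$}  FOLLOW(B)={b}  FOLLOW(C)={$,b}

FOLLOW(B) = ["b"]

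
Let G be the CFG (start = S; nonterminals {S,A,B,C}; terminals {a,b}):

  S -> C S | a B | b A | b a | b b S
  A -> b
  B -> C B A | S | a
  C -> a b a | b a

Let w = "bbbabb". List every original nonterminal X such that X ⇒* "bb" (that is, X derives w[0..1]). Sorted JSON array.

Convert to CNF:
  S -> C S | T0 B | T1 A | T1 T0 | T1 X5
  A -> b
  B -> C S | C X2 | T0 B | T1 A | T1 T0 | T1 X3 | a
  C -> T0 X4 | T1 T0
  T0 -> a
  T1 -> b
  X2 -> B A
  X3 -> T1 S
  X4 -> T1 T0
  X5 -> T1 S

CYK table (by increasing span) (cells [i..j] with 0 ≤ i ≤ j ≤ 1 only):
  T[0,0] 'b' = {A,T1}  orig:{A}
  T[1,1] 'b' = {A,T1}  orig:{A}
  T[0,1] 'bb' = {B,S}

Original NTs in T[0,1] deriving "bb": ["B", "S"]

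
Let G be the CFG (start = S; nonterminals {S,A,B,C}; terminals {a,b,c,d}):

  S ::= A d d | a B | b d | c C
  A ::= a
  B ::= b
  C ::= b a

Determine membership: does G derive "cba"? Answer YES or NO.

CNF form of G:
  S -> A X4 | T0 T2 | T1 B | T3 C
  A -> a
  B -> b
  C -> T0 T1
  T0 -> b
  T1 -> a
  T2 -> d
  T3 -> c
  X4 -> T2 T2

CYK fill:
  [0..0]={T3}  "c"  orig:{}
  [1..1]={B,T0}  "b"  orig:{B}
  [2..2]={A,T1}  "a"  orig:{A}
  [0..1]=∅  "cb"
  [1..2]={C}  "ba"
  [0..2]={S}  "cba"

S ∈ T[0,2] ⇒ YES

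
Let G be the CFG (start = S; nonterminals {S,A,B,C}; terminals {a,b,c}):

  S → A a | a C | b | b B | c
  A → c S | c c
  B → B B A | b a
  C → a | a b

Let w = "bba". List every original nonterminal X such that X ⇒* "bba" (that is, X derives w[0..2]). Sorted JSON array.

Convert to CNF:
  S -> A T2 | T1 B | T2 C | b | c
  A -> T0 S | T0 T0
  B -> B X3 | T1 T2
  C -> T2 T1 | a
  T0 -> c
  T1 -> b
  T2 -> a
  X3 -> B A

CYK fill, restricted to cells inside w[0..2]:
  [0..0]={S,T1}  "b"  orig:{S}
  [1..1]={S,T1}  "b"  orig:{S}
  [2..2]={C,T2}  "a"  orig:{C}
  [0..1]=∅  "bb"
  [1..2]={B}  "ba"
  [0..2]={S}  "bba"

Original NTs in T[0,2] deriving "bba": ["S"]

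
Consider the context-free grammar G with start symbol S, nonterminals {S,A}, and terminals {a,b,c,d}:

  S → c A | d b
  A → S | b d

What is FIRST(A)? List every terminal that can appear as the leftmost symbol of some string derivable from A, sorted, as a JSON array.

FIRST sets, iterate to fixpoint:
iter 1:
  A via A→b d: +{b}
  S via S→c A: +{c}
  S via S→d b: +{d}
  S: {c,d}  A: {b}
iter 2:
  A via A→S: +{c,d}
  S: {c,d}  A: {b,c,d}
iter 3: done
  S: {c,d}  A: {b,c,d}

FIRST(A) = ["b", "c", "d"]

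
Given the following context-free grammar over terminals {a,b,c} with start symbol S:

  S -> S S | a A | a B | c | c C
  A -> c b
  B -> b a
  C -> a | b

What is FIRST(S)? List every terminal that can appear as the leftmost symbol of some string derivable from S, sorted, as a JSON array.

FIRST iteration:
pass 1:
  A via A→c b: +{c}
  B via B→b a: +{b}
  C via C→a: +{a}
  C via C→b: +{b}
  S via S→a A: +{a}
  S via S→c: +{c}
  S: {a,c}  A: {c}  B: {b}  C: {a,b}
pass 2: (no change)
  S: {a,c}  A: {c}  B: {b}  C: {a,b}

FIRST(S) = ["a", "c"]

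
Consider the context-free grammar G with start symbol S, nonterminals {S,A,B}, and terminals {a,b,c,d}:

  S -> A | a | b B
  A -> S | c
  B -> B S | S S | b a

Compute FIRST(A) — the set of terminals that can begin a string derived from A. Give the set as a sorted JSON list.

Compute FIRST by fixpoint:
round 1:
  A via A→c: +{c}
  B via B→b a: +{b}
  S via S→A: +{c}
  S via S→a: +{a}
  S via S→b B: +{b}
  S: {a,b,c}  A: {c}  B: {b}
round 2:
  A via A→S: +{a,b}
  B via B→S S: +{a,c}
  S: {a,b,c}  A: {a,b,c}  B: {a,b,c}
round 3: (stable)
  S: {a,b,c}  A: {a,b,c}  B: {a,b,c}

FIRST(A) = ["a", "b", "c"]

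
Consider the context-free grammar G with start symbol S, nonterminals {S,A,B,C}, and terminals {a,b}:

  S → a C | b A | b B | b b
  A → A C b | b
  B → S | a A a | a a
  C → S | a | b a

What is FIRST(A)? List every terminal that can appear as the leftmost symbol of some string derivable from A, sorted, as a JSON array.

FIRST sets, iterate to fixpoint:
round 1:
  A via A→b: +{b}
  B via B→a A a: +{a}
  C via C→a: +{a}
  C via C→b a: +{b}
  S via S→a C: +{a}
  S via S→b A: +{b}
  FIRST[S]={a,b}  FIRST[A]={b}  FIRST[B]={a}  FIRST[C]={a,b}
round 2:
  B via B→S: +{b}
  FIRST[S]={a,b}  FIRST[A]={b}  FIRST[B]={a,b}  FIRST[C]={a,b}
round 3: done
  FIRST[S]={a,b}  FIRST[A]={b}  FIRST[B]={a,b}  FIRST[C]={a,b}

FIRST(A) = ["b"]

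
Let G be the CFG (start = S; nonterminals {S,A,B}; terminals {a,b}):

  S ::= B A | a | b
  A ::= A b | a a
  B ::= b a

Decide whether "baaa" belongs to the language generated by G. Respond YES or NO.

Convert to CNF:
  S -> B A | a | b
  A -> A T0 | T1 T1
  B -> T0 T1
  T0 -> b
  T1 -> a

CYK fill:
  cell(0,0) b: {S,T0}  orig:{S}
  cell(1,1) a: {S,T1}  orig:{S}
  cell(2,2) a: {S,T1}  orig:{S}
  cell(3,3) a: {S,T1}  orig:{S}
  cell(0,1) ba: {B}
  cell(1,2) aa: {A}
  cell(2,3) aa: {A}
  cell(0,2) baa: ∅
  cell(1,3) aaa: ∅
  cell(0,3) baaa: {S}

S ∈ T[0,3] ⇒ YES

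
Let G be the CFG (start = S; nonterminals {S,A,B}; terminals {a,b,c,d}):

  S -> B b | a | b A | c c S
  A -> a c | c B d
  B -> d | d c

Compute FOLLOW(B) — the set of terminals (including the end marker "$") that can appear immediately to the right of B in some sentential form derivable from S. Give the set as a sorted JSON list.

FIRST iteration:
round 1:
  A via A→a c: +{a}
  A via A→c B d: +{c}
  B via B→d: +{d}
  S via S→B b: +{d}
  S via S→a: +{a}
  S via S→b A: +{b}
  S via S→c c S: +{c}
  FIRST(S)={a,b,c,d}  FIRST(A)={a,c}  FIRST(B)={d}
round 2: done
  FIRST(S)={a,b,c,d}  FIRST(A)={a,c}  FIRST(B)={d}

FOLLOW sets:
seed FOLLOW(S) with $
[1]
  A→c B d: FOLLOW(B) ⊇ FIRST(d) = {d}; new: +{d}
  S→B b: FOLLOW(B) ⊇ FIRST(b) = {b}; new: +{b}
  S→b A: FOLLOW(A) ⊇ FOLLOW(S) ⊇ {$}; new: +{$}
  FOLLOW[S]={$}  FOLLOW[A]={$}  FOLLOW[B]={b,d}
[2] done
  FOLLOW[S]={$}  FOLLOW[A]={$}  FOLLOW[B]={b,d}

FOLLOW(B) = ["b", "d"]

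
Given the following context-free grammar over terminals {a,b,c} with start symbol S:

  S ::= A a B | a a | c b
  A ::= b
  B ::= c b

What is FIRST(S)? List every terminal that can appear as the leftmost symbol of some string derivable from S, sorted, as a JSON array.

FIRST iteration:
round 1:
  A via A→b: +{b}
  B via B→c b: +{c}
  S via S→A a B: +{b}
  S via S→a a: +{a}
  S via S→c b: +{c}
  FIRST(S)={a,b,c}  FIRST(A)={b}  FIRST(B)={c}
round 2: done
  FIRST(S)={a,b,c}  FIRST(A)={b}  FIRST(B)={c}

FIRST(S) = ["a", "b", "c"]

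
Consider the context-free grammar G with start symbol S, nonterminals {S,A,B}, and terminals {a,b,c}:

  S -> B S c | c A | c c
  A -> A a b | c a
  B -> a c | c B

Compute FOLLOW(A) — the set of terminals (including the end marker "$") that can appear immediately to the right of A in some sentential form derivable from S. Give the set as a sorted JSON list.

FIRST sets, iterate to fixpoint:
iter 1:
  A via A→c a: +{c}
  B via B→a c: +{a}
  B via B→c B: +{c}
  S via S→B S c: +{a,c}
  FIRST[S]={a,c}  FIRST[A]={c}  FIRST[B]={a,c}
iter 2: done
  FIRST[S]={a,c}  FIRST[A]={c}  FIRST[B]={a,c}

FOLLOW sets:
seed FOLLOW(S) with $
iter 1:
  A→A a b: FOLLOW(A) ⊇ FIRST(a) = {a}; new: +{a}
  S→B S c: FOLLOW(B) ⊇ FIRST(S) = {a,c}; new: +{a,c}
  S→B S c: FOLLOW(S) ⊇ FIRST(c) = {c}; new: +{c}
  S→c A: FOLLOW(A) ⊇ FOLLOW(S) ⊇ {$,c}; new: +{$,c}
  S: {$,c}  A: {$,a,c}  B: {a,c}
iter 2: (no change)
  S: {$,c}  A: {$,a,c}  B: {a,c}

FOLLOW(A) = ["$", "a", "c"]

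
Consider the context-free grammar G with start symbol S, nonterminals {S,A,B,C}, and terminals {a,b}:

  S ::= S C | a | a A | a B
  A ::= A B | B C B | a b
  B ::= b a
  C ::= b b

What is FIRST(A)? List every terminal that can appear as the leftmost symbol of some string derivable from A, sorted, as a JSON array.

FIRST sets, iterate to fixpoint:
round 1:
  A via A→a b: +{a}
  B via B→b a: +{b}
  C via C→b b: +{b}
  S via S→a: +{a}
  FIRST(S)={a}  FIRST(A)={a}  FIRST(B)={b}  FIRST(C)={b}
round 2:
  A via A→B C B: +{b}
  FIRST(S)={a}  FIRST(A)={a,b}  FIRST(B)={b}  FIRST(C)={b}
round 3: done
  FIRST(S)={a}  FIRST(A)={a,b}  FIRST(B)={b}  FIRST(C)={b}

FIRST(A) = ["a", "b"]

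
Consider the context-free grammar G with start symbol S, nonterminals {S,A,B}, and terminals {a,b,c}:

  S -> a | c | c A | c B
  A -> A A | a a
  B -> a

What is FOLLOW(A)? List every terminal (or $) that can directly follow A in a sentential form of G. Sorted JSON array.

Compute FIRST by fixpoint:
round 1:
  A via A→a a: +{a}
  B via B→a: +{a}
  S via S→a: +{a}
  S via S→c: +{c}
  S: {a,c}  A: {a}  B: {a}
round 2: (stable)
  S: {a,c}  A: {a}  B: {a}

Compute FOLLOW by fixpoint:
FOLLOW(S) := {$}
[1]
  A→A A: FOLLOW(A) ⊇ FIRST(A) = {a}; new: +{a}
  S→c A: FOLLOW(A) ⊇ FOLLOW(S) ⊇ {$}; new: +{$}
  S→c B: FOLLOW(B) ⊇ FOLLOW(S) ⊇ {$}; new: +{$}
  FOLLOW[S]={$}  FOLLOW[A]={$,a}  FOLLOW[B]={$}
[2] (no change)
  FOLLOW[S]={$}  FOLLOW[A]={$,a}  FOLLOW[B]={$}

FOLLOW(A) = ["$", "a"]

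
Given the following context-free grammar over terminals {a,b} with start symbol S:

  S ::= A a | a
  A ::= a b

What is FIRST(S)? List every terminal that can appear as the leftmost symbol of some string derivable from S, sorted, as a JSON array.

FIRST iteration:
[1]
  A via A→a b: +{a}
  S via S→A a: +{a}
  S: {a}  A: {a}
[2] — fixpoint
  S: {a}  A: {a}

FIRST(S) = ["a"]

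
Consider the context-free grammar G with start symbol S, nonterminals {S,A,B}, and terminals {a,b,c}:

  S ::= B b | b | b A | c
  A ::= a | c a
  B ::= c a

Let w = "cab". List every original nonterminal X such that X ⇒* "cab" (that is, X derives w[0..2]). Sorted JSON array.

Convert to CNF:
  S -> B T2 | T2 A | b | c
  A -> T0 T1 | a
  B -> T0 T1
  T0 -> c
  T1 -> a
  T2 -> b

Fill CYK table bottom-up (cells [i..j] with 0 ≤ i ≤ j ≤ 2 only):
  T[0,0] 'c' = {S,T0}  orig:{S}
  T[1,1] 'a' = {A,T1}  orig:{A}
  T[2,2] 'b' = {S,T2}  orig:{S}
  T[0,1] 'ca' = {A,B}
  T[1,2] 'ab' = ∅
  T[0,2] 'cab' = {S}

Original NTs in T[0,2] deriving "cab": ["S"]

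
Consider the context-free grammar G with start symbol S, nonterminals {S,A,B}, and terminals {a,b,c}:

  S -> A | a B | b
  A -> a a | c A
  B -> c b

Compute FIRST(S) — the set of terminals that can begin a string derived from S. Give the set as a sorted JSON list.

FIRST iteration:
pass 1:
  A via A→a a: +{a}
  A via A→c A: +{c}
  B via B→c b: +{c}
  S via S→A: +{a,c}
  S via S→b: +{b}
  FIRST[S]={a,b,c}  FIRST[A]={a,c}  FIRST[B]={c}
pass 2: (stable)
  FIRST[S]={a,b,c}  FIRST[A]={a,c}  FIRST[B]={c}

FIRST(S) = ["a", "b", "c"]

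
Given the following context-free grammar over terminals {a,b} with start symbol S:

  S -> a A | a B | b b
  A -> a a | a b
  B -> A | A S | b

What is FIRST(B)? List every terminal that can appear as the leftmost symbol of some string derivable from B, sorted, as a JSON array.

Compute FIRST by fixpoint:
round 1:
  A via A→a a: +{a}
  B via B→A: +{a}
  B via B→b: +{b}
  S via S→a A: +{a}
  S via S→b b: +{b}
  S: {a,b}  A: {a}  B: {a,b}
round 2: (stable)
  S: {a,b}  A: {a}  B: {a,b}

FIRST(B) = ["a", "b"]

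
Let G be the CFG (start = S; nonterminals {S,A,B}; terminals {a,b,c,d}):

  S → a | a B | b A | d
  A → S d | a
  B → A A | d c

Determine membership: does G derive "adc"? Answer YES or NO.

Convert to CNF:
  S -> T2 B | T3 A | a | d
  A -> S T0 | a
  B -> A A | T0 T1
  T0 -> d
  T1 -> c
  T2 -> a
  T3 -> b

Fill CYK table bottom-up:
  cell(0,0) a: {A,S,T2}  orig:{A,S}
  cell(1,1) d: {S,T0}  orig:{S}
  cell(2,2) c: {T1}  orig:{}
  cell(0,1) ad: {A}
  cell(1,2) dc: {B}
  cell(0,2) adc: {S}

S ∈ T[0,2] ⇒ YES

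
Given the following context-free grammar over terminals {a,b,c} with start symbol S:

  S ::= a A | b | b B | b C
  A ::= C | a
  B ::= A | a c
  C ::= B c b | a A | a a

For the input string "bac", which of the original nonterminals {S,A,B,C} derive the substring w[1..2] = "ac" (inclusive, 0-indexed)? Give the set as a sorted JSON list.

Convert to CNF:
  S -> T1 B | T1 C | T2 A | b
  A -> B X3 | T2 A | T2 T2 | a
  B -> B X4 | T2 A | T2 T0 | T2 T2 | a
  C -> B X5 | T2 A | T2 T2
  T0 -> c
  T1 -> b
  T2 -> a
  X3 -> T0 T1
  X4 -> T0 T1
  X5 -> T0 T1

Fill CYK table bottom-up (cells [i..j] with 1 ≤ i ≤ j ≤ 2 only):
  T[1,1] 'a' = {A,B,T2}  orig:{A,B}
  T[2,2] 'c' = {T0}  orig:{}
  T[1,2] 'ac' = {B}

Original NTs in T[1,2] deriving "ac": ["B"]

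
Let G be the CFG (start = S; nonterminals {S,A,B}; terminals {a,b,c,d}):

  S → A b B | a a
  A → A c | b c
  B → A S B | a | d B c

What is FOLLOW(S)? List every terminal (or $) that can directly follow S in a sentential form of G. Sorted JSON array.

Compute FIRST by fixpoint:
iter 1:
  A via A→b c: +{b}
  B via B→A S B: +{b}
  B via B→a: +{a}
  B via B→d B c: +{d}
  S via S→A b B: +{b}
  S via S→a a: +{a}
  FIRST(S)={a,b}  FIRST(A)={b}  FIRST(B)={a,b,d}
iter 2: (no change)
  FIRST(S)={a,b}  FIRST(A)={b}  FIRST(B)={a,b,d}

FOLLOW iteration:
FOLLOW(S) := {$}
[1]
  A→A c: FOLLOW(A) ⊇ FIRST(c) = {c}; new: +{c}
  B→A S B: FOLLOW(A) ⊇ FIRST(S) = {a,b}; new: +{a,b}
  B→A S B: FOLLOW(S) ⊇ FIRST(B) = {a,b,d}; new: +{a,b,d}
  B→d B c: FOLLOW(B) ⊇ FIRST(c) = {c}; new: +{c}
  S→A b B: FOLLOW(B) ⊇ FOLLOW(S) ⊇ {$,a,b,d}; new: +{$,a,b,d}
  FOLLOW[S]={$,a,b,d}  FOLLOW[A]={a,b,c}  FOLLOW[B]={$,a,b,c,d}
[2] — fixpoint
  FOLLOW[S]={$,a,b,d}  FOLLOW[A]={a,b,c}  FOLLOW[B]={$,a,b,c,d}

FOLLOW(S) = ["$", "a", "b", "d"]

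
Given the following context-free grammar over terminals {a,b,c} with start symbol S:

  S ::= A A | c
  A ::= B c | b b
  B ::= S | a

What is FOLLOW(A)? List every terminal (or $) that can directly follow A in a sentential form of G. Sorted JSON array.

FIRST iteration:
[1]
  A via A→b b: +{b}
  B via B→a: +{a}
  S via S→A A: +{b}
  S via S→c: +{c}
  S: {b,c}  A: {b}  B: {a}
[2]
  A via A→B c: +{a}
  B via B→S: +{b,c}
  S via S→A A: +{a}
  S: {a,b,c}  A: {a,b}  B: {a,b,c}
[3]
  A via A→B c: +{c}
  S: {a,b,c}  A: {a,b,c}  B: {a,b,c}
[4] done
  S: {a,b,c}  A: {a,b,c}  B: {a,b,c}

FOLLOW iteration:
FOLLOW(S) := {$}
iter 1:
  A→B c: FOLLOW(B) ⊇ FIRST(c) = {c}; new: +{c}
  B→S: FOLLOW(S) ⊇ FOLLOW(B) ⊇ {c}; new: +{c}
  S→A A: FOLLOW(A) ⊇ FIRST(A) = {a,b,c}; new: +{a,b,c}
  S→A A: FOLLOW(A) ⊇ FOLLOW(S) ⊇ {$,c}; new: +{$}
  FOLLOW[S]={$,c}  FOLLOW[A]={$,a,b,c}  FOLLOW[B]={c}
iter 2: (stable)
  FOLLOW[S]={$,c}  FOLLOW[A]={$,a,b,c}  FOLLOW[B]={c}

FOLLOW(A) = ["$", "a", "b", "c"]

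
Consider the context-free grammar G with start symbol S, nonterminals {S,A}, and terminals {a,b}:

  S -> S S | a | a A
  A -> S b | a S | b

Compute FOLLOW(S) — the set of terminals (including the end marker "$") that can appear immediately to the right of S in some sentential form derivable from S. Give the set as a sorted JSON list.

FIRST iteration:
[1]
  A via A→a S: +{a}
  A via A→b: +{b}
  S via S→a: +{a}
  FIRST(S)={a}  FIRST(A)={a,b}
[2] (no change)
  FIRST(S)={a}  FIRST(A)={a,b}

FOLLOW iteration:
initialize: $ ∈ FOLLOW(S)
round 1:
  A→S b: FOLLOW(S) ⊇ FIRST(b) = {b}; new: +{b}
  S→S S: FOLLOW(S) ⊇ FIRST(S) = {a}; new: +{a}
  S→a A: FOLLOW(A) ⊇ FOLLOW(S) ⊇ {$,a,b}; new: +{$,a,b}
  S: {$,a,b}  A: {$,a,b}
round 2: — fixpoint
  S: {$,a,b}  A: {$,a,b}

FOLLOW(S) = ["$", "a", "b"]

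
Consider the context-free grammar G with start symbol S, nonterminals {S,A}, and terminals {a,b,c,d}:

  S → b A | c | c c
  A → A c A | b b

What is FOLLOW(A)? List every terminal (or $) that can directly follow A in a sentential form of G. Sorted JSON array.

FIRST sets, iterate to fixpoint:
pass 1:
  A via A→b b: +{b}
  S via S→b A: +{b}
  S via S→c: +{c}
  S: {b,c}  A: {b}
pass 2: (no change)
  S: {b,c}  A: {b}

FOLLOW iteration:
FOLLOW(S) := {$}
iter 1:
  A→A c A: FOLLOW(A) ⊇ FIRST(c) = {c}; new: +{c}
  S→b A: FOLLOW(A) ⊇ FOLLOW(S) ⊇ {$}; new: +{$}
  S: {$}  A: {$,c}
iter 2: — fixpoint
  S: {$}  A: {$,c}

FOLLOW(A) = ["$", "c"]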